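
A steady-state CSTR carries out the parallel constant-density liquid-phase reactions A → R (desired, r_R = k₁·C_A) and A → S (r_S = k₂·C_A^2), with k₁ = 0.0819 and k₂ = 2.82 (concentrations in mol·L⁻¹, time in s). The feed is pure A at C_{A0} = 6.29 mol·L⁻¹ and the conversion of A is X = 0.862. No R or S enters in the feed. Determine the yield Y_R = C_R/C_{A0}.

Exit C_A = C_{A0}(1−X) = 6.29×0.138 = 0.8680 mol·L⁻¹.
In a CSTR the entire volume is at exit conditions, so r_R = 0.0819×0.8680 = 0.07109 and r_S = 2.82×0.8680^2 = 2.125.
Fraction of consumed A going to R: r_R/(r_R+r_S) = 0.03238.
C_R = 0.03238·C_{A0}·X = 0.03238×6.29×0.862 = 0.176 mol·L⁻¹; Y_R = C_R/C_{A0} = 0.0279.

0.0279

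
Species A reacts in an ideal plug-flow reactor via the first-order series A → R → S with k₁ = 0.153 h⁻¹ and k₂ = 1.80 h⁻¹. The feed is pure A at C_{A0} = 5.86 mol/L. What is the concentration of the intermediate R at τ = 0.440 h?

The intermediate concentration in a first-order A→B→C sequence is C_R = k₁C_{A0}(e^(−k₁τ) − e^(−k₂τ))/(k₂−k₁).
e^(−k₁τ) = e^(−0.153×0.440) = e^(−0.06732) = 0.9349; e^(−k₂τ) = e^(−0.7920) = 0.4529.
C_R = 0.153×5.86/(1.80−0.153) × (0.9349−0.4529) = 0.5444×0.4820 = 0.2624 mol/L.

0.262 mol/L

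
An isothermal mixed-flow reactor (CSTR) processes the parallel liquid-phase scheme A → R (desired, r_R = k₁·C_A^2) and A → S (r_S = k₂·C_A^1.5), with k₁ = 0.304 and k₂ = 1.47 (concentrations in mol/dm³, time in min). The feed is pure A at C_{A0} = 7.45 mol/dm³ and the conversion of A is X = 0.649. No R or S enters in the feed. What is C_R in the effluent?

1.21 mol/dm³

Exit C_A = C_{A0}(1−X) = 7.45×0.351 = 2.615 mol/dm³.
A CSTR operates uniformly at the exit composition, giving r_R = 2.079 and r_S = 6.216 (each k·C_A^n at C_A = 2.615).
Fraction of consumed A going to R: r_R/(r_R+r_S) = 0.2506.
C_R = 0.2506·C_{A0}·X = 0.2506×7.45×0.649 = 1.21 mol/dm³.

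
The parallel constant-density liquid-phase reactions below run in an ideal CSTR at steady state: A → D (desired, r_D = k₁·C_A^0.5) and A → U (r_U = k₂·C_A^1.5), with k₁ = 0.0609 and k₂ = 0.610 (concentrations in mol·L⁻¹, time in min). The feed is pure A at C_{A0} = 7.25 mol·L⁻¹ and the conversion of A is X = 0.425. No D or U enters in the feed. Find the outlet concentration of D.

Exit C_A = C_{A0}(1−X) = 7.25×0.575 = 4.169 mol·L⁻¹.
A CSTR operates uniformly at the exit composition, giving r_D = 0.1243 and r_U = 5.192 (each k·C_A^n at C_A = 4.169).
Fraction of consumed A going to D: r_D/(r_D+r_U) = 0.02339.
C_D = 0.02339·C_{A0}·X = 0.02339×7.25×0.425 = 0.0721 mol·L⁻¹.

0.0721 mol·L⁻¹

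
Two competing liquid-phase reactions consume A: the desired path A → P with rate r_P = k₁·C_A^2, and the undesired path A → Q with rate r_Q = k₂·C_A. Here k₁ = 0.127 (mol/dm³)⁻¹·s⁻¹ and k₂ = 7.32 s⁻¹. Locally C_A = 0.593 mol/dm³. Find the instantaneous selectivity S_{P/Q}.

0.0103

S_{P/Q} = r_P/r_Q = (k₁·C_A^2)/(k₂·C_A) = (k₁/k₂)·C_A.
= (0.127×0.5930^2) / (7.32×0.5930) = 0.04466/4.341 = 0.0103.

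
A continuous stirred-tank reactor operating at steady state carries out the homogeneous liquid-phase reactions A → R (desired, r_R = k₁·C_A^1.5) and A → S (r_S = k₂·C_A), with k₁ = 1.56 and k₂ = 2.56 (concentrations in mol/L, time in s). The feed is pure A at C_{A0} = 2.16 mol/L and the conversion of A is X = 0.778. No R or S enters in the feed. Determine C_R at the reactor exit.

Exit C_A = C_{A0}(1−X) = 2.16×0.222 = 0.4795 mol/L.
Rates in a CSTR are evaluated at the outlet concentration: r_R = 1.56×0.4795^1.5 = 0.5180, r_S = 2.56×0.4795 = 1.228.
Fraction of consumed A going to R: r_R/(r_R+r_S) = 0.2968.
C_R = 0.2968·C_{A0}·X = 0.2968×2.16×0.778 = 0.499 mol/L.

0.499 mol/L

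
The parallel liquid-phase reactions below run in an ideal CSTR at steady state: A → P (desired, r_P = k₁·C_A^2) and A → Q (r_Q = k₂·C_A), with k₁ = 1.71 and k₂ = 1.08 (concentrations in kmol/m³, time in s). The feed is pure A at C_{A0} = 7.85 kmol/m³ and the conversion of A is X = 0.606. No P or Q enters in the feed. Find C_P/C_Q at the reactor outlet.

Exit C_A = C_{A0}(1−X) = 7.85×0.394 = 3.093 kmol/m³.
Rates in a CSTR are evaluated at the outlet concentration: r_P = 1.71×3.093^2 = 16.36, r_Q = 1.08×3.093 = 3.340.
Overall selectivity = C_P/C_Q = r_Pτ/(r_Qτ) = r_P/r_Q = 4.90.

4.90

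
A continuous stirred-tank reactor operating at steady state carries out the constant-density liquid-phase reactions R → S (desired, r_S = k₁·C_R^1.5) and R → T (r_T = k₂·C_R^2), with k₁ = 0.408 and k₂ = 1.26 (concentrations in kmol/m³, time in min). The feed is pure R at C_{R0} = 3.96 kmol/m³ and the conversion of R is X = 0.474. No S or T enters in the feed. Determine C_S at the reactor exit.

0.344 kmol/m³

Exit C_R = C_{R0}(1−X) = 3.96×0.526 = 2.083 kmol/m³.
Rates in a CSTR are evaluated at the outlet concentration: r_S = 0.408×2.083^1.5 = 1.227, r_T = 1.26×2.083^2 = 5.467.
Fraction of consumed R going to S: r_S/(r_S+r_T) = 0.1832.
C_S = 0.1832·C_{R0}·X = 0.1832×3.96×0.474 = 0.344 kmol/m³.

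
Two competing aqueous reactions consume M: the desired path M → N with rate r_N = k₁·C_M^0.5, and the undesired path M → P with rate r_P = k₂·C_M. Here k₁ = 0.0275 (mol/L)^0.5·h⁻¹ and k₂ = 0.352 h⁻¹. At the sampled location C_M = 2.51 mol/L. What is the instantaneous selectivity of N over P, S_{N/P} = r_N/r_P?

S_{N/P} = r_N/r_P = (k₁·C_M^0.5)/(k₂·C_M) = (k₁/k₂)·C_M^-0.5.
= (0.0275×2.510^0.5) / (0.352×2.510) = 0.04357/0.8835 = 0.0493.
The undesired path is higher order in M, so low C_M (CSTR or dilute feed) favours N.

0.0493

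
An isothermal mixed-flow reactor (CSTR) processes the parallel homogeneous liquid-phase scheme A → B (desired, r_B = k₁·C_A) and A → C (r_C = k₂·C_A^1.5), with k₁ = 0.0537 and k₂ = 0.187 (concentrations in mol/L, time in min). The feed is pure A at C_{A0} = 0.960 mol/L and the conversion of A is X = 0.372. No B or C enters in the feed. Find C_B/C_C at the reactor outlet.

0.370

Exit C_A = C_{A0}(1−X) = 0.960×0.628 = 0.6029 mol/L.
A CSTR operates uniformly at the exit composition, giving r_B = 0.03237 and r_C = 0.08754 (each k·C_A^n at C_A = 0.6029).
Overall selectivity = C_B/C_C = r_Bτ/(r_Cτ) = r_B/r_C = 0.370.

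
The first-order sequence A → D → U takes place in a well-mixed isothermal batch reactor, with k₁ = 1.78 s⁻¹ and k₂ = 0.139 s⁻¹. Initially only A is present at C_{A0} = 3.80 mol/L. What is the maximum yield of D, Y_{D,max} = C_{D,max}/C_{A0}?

At the optimum, C_{D,max}/C_{A0} = (k₁/k₂)^[k₂/(k₂−k₁)].
= (1.78/0.139)^(0.139/(0.139−1.78)) = (12.81)^(-0.08470) = 0.8057.

0.806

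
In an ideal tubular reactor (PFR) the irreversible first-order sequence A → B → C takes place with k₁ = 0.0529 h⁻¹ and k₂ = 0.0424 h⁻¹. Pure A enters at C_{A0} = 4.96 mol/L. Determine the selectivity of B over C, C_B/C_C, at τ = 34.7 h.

For first-order series with pure A initially, C_B(τ) = k₁C_{A0}/(k₂−k₁)·(e^(−k₁τ) − e^(−k₂τ)).
e^(−k₁τ) = e^(−0.0529×34.7) = e^(−1.836) = 0.1595; e^(−k₂τ) = e^(−1.471) = 0.2296.
C_B = 0.0529×4.96/(0.0424−0.0529) × (0.1595−0.2296) = (-24.99)×(-0.07012) = 1.752 mol/L.
C_A = C_{A0}e^(−k₁τ) = 0.7912 mol/L, so C_C = C_{A0}−C_A−C_B = 2.417 mol/L; C_B/C_C = 0.725.

0.725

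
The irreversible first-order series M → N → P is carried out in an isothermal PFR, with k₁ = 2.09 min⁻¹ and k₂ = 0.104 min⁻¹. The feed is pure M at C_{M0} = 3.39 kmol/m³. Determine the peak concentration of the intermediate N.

Evaluating C_N at τ_opt = ln(k₂/k₁)/(k₂−k₁) gives C_{N,max}/C_{M0} = (k₁/k₂)^[k₂/(k₂−k₁)].
= (2.09/0.104)^(0.104/(0.104−2.09)) = (20.10)^(-0.05237) = 0.8546.
C_{N,max} = 0.8546×3.39 = 2.90 kmol/m³.

2.90 kmol/m³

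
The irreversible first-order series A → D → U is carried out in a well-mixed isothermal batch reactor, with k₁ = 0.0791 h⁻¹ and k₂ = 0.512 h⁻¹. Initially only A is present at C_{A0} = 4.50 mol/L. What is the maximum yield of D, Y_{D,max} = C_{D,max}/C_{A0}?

0.110

Evaluating C_D at t_opt = ln(k₂/k₁)/(k₂−k₁) gives C_{D,max}/C_{A0} = (k₁/k₂)^[k₂/(k₂−k₁)].
= (0.0791/0.512)^(0.512/(0.512−0.0791)) = (0.1545)^(1.183) = 0.1098.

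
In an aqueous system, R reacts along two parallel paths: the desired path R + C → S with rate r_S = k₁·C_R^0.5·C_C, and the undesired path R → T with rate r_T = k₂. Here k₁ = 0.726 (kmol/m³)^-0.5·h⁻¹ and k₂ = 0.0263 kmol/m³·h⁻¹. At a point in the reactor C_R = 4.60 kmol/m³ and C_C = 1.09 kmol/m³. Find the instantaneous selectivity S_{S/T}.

64.5

S_{S/T} = r_S/r_T = (k₁·C_R^0.5·C_C)/(k₂) = (k₁/k₂)·C_R^0.5·C_C.
= (0.726×4.600^0.5×1.090) / (0.0263) = 1.697/0.02630 = 64.5.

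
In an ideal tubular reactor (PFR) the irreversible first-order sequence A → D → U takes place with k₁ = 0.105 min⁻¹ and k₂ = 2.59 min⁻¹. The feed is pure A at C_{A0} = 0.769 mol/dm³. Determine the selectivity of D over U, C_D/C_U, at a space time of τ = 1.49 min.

Solving the coupled first-order balances gives C_D(τ) = [k₁/(k₂−k₁)]·C_{A0}·(e^(−k₁τ) − e^(−k₂τ)).
e^(−k₁τ) = e^(−0.105×1.49) = e^(−0.1565) = 0.8552; e^(−k₂τ) = e^(−3.859) = 0.02109.
C_D = 0.105×0.769/(2.59−0.105) × (0.8552−0.02109) = 0.03249×0.8341 = 0.02710 mol/dm³.
C_A = C_{A0}e^(−k₁τ) = 0.6576 mol/dm³, so C_U = C_{A0}−C_A−C_D = 0.08427 mol/dm³; C_D/C_U = 0.322.

0.322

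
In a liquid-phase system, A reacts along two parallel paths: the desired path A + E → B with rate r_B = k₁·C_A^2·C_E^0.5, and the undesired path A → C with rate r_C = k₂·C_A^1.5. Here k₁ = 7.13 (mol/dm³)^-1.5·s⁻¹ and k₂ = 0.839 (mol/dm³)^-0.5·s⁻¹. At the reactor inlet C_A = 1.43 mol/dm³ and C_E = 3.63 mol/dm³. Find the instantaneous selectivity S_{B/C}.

19.4

S_{B/C} = r_B/r_C = (k₁·C_A^2·C_E^0.5)/(k₂·C_A^1.5) = (k₁/k₂)·C_A^0.5·C_E^0.5.
= (7.13×1.430^2×3.630^0.5) / (0.839×1.430^1.5) = 27.78/1.435 = 19.4.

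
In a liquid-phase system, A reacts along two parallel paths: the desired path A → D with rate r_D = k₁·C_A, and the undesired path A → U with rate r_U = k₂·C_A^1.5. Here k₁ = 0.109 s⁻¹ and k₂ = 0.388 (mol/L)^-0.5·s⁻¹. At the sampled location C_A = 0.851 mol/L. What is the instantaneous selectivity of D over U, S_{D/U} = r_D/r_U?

S_{D/U} = r_D/r_U = (k₁·C_A)/(k₂·C_A^1.5) = (k₁/k₂)·C_A^-0.5.
= (0.109×0.8510) / (0.388×0.8510^1.5) = 0.09276/0.3046 = 0.305.
The undesired path is higher order in A, so low C_A (CSTR or dilute feed) favours D.

0.305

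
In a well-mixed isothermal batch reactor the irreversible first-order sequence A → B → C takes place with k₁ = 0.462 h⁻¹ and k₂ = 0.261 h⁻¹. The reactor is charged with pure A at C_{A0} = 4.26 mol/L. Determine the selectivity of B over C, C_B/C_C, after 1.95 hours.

Solving the coupled first-order balances gives C_B(t) = [k₁/(k₂−k₁)]·C_{A0}·(e^(−k₁t) − e^(−k₂t)).
e^(−k₁t) = e^(−0.462×1.95) = e^(−0.9009) = 0.4062; e^(−k₂t) = e^(−0.5090) = 0.6011.
C_B = 0.462×4.26/(0.261−0.462) × (0.4062−0.6011) = (-9.792)×(-0.1949) = 1.909 mol/L.
C_A = C_{A0}e^(−k₁t) = 1.730 mol/L, so C_C = C_{A0}−C_A−C_B = 0.6210 mol/L; C_B/C_C = 3.07.

3.07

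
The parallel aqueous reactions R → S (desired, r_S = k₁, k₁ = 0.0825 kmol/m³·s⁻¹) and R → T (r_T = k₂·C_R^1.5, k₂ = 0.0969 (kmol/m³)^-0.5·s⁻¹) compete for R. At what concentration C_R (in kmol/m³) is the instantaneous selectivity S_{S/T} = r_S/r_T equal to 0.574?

S_{S/T} = (k₁/k₂)·C_R^-1.5 ⇒ C_R = (S·k₂/k₁)^(1/(-1.5)).
= (0.574×0.0969/0.0825)^(-0.6667) = (0.6742)^(-0.6667) = 1.30 kmol/m³.

1.30 kmol/m³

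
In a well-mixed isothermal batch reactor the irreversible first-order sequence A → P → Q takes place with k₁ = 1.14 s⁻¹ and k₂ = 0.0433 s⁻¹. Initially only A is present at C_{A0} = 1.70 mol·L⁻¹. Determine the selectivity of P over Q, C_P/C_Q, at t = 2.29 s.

14.1

Solving the coupled first-order balances gives C_P(t) = [k₁/(k₂−k₁)]·C_{A0}·(e^(−k₁t) − e^(−k₂t)).
e^(−k₁t) = e^(−1.14×2.29) = e^(−2.611) = 0.07349; e^(−k₂t) = e^(−0.09916) = 0.9056.
C_P = 1.14×1.70/(0.0433−1.14) × (0.07349−0.9056) = (-1.767)×(-0.8321) = 1.470 mol·L⁻¹.
C_A = C_{A0}e^(−k₁t) = 0.1249 mol·L⁻¹, so C_Q = C_{A0}−C_A−C_P = 0.1046 mol·L⁻¹; C_P/C_Q = 14.1.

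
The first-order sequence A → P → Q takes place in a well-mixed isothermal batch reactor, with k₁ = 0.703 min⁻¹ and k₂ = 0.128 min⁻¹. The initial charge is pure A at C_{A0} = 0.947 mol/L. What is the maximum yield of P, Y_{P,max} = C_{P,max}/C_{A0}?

0.684

At the optimum, C_{P,max}/C_{A0} = (k₁/k₂)^[k₂/(k₂−k₁)].
= (0.703/0.128)^(0.128/(0.128−0.703)) = (5.492)^(-0.2226) = 0.6844.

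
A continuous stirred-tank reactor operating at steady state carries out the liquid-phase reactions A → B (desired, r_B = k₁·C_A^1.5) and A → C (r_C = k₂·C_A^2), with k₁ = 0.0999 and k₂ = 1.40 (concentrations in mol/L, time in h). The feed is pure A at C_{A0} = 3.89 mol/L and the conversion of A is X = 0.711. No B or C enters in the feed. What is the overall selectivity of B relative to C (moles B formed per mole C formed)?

0.0673

Exit C_A = C_{A0}(1−X) = 3.89×0.289 = 1.124 mol/L.
In a CSTR the entire volume is at exit conditions, so r_B = 0.0999×1.124^1.5 = 0.1191 and r_C = 1.40×1.124^2 = 1.769.
Overall selectivity = C_B/C_C = r_Bτ/(r_Cτ) = r_B/r_C = 0.0673.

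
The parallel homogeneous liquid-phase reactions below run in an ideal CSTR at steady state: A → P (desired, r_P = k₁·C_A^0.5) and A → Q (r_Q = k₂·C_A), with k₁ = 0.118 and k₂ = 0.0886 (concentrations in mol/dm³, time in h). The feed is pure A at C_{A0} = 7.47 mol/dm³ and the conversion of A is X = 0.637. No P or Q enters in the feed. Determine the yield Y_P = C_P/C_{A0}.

Exit C_A = C_{A0}(1−X) = 7.47×0.363 = 2.712 mol/dm³.
In a CSTR the entire volume is at exit conditions, so r_P = 0.118×2.712^0.5 = 0.1943 and r_Q = 0.0886×2.712 = 0.2402.
Fraction of consumed A going to P: r_P/(r_P+r_Q) = 0.4471.
C_P = 0.4471·C_{A0}·X = 0.4471×7.47×0.637 = 2.13 mol/dm³; Y_P = C_P/C_{A0} = 0.285.

0.285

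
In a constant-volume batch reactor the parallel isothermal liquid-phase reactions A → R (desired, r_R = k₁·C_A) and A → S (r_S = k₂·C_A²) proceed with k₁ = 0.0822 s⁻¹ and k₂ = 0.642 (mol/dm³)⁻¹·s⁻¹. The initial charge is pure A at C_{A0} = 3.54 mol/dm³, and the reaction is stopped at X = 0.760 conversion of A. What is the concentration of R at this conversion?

C_A = C_{A0}(1−X) = 0.8496 mol/dm³.
Along a PFR/batch, dC_R/dC_A = −r_R/(r_R+r_S) = −k₁/(k₁+k₂·C_A).
Integrating from C_{A0} to C_A: C_R = (0.0822/0.642)·ln[(0.0822+0.642·3.54)/(0.0822+0.642·0.850)] = 0.1280·ln(2.355/0.6276) = 0.1693 mol/dm³.

0.169 mol/dm³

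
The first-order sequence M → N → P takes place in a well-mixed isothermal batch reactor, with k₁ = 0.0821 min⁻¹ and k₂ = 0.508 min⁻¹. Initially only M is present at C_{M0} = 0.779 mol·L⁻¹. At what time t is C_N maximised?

4.28 min

The intermediate peaks when r₁ = r₂, i.e. k₁e^(−k₁t) = k₂e^(−k₂t), giving t_opt = ln(k₂/k₁)/(k₂−k₁).
= ln(0.508/0.0821)/(0.508−0.0821) = ln(6.188)/0.4259 = 1.823/0.4259 = 4.28 min.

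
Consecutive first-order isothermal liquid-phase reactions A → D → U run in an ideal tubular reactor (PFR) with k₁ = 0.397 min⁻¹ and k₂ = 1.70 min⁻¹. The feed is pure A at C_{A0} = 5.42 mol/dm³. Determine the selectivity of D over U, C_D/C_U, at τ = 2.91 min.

0.159

For first-order series with pure A initially, C_D(τ) = k₁C_{A0}/(k₂−k₁)·(e^(−k₁τ) − e^(−k₂τ)).
e^(−k₁τ) = e^(−0.397×2.91) = e^(−1.155) = 0.3150; e^(−k₂τ) = e^(−4.947) = 0.007105.
C_D = 0.397×5.42/(1.70−0.397) × (0.3150−0.007105) = 1.651×0.3079 = 0.5084 mol/dm³.
C_A = C_{A0}e^(−k₁τ) = 1.707 mol/dm³, so C_U = C_{A0}−C_A−C_D = 3.204 mol/dm³; C_D/C_U = 0.159.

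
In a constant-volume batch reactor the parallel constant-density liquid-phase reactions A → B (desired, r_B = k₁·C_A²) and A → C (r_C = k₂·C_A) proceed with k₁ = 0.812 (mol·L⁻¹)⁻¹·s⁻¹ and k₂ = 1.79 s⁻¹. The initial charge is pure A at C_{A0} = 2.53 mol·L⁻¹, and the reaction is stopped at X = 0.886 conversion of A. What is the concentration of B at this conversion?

C_A = C_{A0}(1−X) = 0.2884 mol·L⁻¹.
Along a PFR/batch, dC_C/dC_A = −r_C/(r_B+r_C) = −k₂/(k₂+k₁·C_A).
Integrating from C_{A0} to C_A: C_C = (1.79/0.812)·ln[(1.79+0.812·2.53)/(1.79+0.812·0.288)] = 2.204·ln(3.844/2.024) = 1.414 mol·L⁻¹.
Then C_B = (C_{A0}−C_A) − C_C = 2.242 − 1.414 = 0.8276 mol·L⁻¹.

0.828 mol·L⁻¹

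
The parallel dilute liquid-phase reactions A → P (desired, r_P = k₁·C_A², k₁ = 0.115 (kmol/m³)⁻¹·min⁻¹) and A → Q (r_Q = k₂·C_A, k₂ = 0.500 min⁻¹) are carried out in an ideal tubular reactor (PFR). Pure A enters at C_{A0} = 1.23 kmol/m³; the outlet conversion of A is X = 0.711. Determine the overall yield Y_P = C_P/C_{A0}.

0.108

C_A = C_{A0}(1−X) = 0.3555 kmol/m³.
Along a PFR/batch, dC_Q/dC_A = −r_Q/(r_P+r_Q) = −k₂/(k₂+k₁·C_A).
Integrating from C_{A0} to C_A: C_Q = (0.500/0.115)·ln[(0.500+0.115·1.23)/(0.500+0.115·0.355)] = 4.348·ln(0.6414/0.5409) = 0.7415 kmol/m³.
Then C_P = (C_{A0}−C_A) − C_Q = 0.8745 − 0.7415 = 0.1331 kmol/m³.
Y_P = C_P/C_{A0} = 0.1331/1.23 = 0.108.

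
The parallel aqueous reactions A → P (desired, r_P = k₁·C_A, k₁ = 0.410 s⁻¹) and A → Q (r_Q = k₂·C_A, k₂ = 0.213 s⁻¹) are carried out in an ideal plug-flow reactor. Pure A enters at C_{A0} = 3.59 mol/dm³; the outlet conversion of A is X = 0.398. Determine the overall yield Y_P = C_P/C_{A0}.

C_A = C_{A0}(1−X) = 2.161 mol/dm³.
Both paths are first order in A, so the instantaneous fraction to P is constant: dC_P/d(−C_A) = k₁/(k₁+k₂) = 0.6581.
C_P = 0.6581·(C_{A0}−C_A) = 0.6581×1.429 = 0.940 mol/dm³.
Y_P = C_P/C_{A0} = 0.9403/3.59 = 0.262.

0.262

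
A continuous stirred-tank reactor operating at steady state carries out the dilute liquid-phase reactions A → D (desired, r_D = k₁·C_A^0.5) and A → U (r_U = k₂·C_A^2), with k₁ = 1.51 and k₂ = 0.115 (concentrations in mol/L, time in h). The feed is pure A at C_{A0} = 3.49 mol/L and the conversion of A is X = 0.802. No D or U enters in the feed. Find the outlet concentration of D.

Exit C_A = C_{A0}(1−X) = 3.49×0.198 = 0.6910 mol/L.
In a CSTR the entire volume is at exit conditions, so r_D = 1.51×0.6910^0.5 = 1.255 and r_U = 0.115×0.6910^2 = 0.05491.
Fraction of consumed A going to D: r_D/(r_D+r_U) = 0.9581.
C_D = 0.9581·C_{A0}·X = 0.9581×3.49×0.802 = 2.68 mol/L.

2.68 mol/L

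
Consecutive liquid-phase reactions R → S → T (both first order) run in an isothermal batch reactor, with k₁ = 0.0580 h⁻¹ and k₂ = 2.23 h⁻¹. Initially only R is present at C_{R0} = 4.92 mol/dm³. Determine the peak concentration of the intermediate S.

At the optimum, C_{S,max}/C_{R0} = (k₁/k₂)^[k₂/(k₂−k₁)].
= (0.0580/2.23)^(2.23/(2.23−0.0580)) = (0.02601)^(1.027) = 0.02359.
C_{S,max} = 0.02359×4.92 = 0.116 mol/dm³.

0.116 mol/dm³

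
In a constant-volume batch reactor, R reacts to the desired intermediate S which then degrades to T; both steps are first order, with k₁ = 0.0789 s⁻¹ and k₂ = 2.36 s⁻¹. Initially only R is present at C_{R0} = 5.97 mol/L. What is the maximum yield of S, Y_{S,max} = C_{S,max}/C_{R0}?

Evaluating C_S at t_opt = ln(k₂/k₁)/(k₂−k₁) gives C_{S,max}/C_{R0} = (k₁/k₂)^[k₂/(k₂−k₁)].
= (0.0789/2.36)^(2.36/(2.36−0.0789)) = (0.03343)^(1.035) = 0.02972.

0.0297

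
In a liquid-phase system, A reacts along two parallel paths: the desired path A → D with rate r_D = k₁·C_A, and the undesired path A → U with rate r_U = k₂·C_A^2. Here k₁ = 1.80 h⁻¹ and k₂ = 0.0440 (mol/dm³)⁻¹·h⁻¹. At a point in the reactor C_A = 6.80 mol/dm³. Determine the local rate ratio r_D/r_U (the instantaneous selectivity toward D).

S_{D/U} = r_D/r_U = (k₁·C_A)/(k₂·C_A^2) = (k₁/k₂)·C_A⁻¹.
= (1.80×6.800) / (0.0440×6.800^2) = 12.24/2.035 = 6.02.

6.02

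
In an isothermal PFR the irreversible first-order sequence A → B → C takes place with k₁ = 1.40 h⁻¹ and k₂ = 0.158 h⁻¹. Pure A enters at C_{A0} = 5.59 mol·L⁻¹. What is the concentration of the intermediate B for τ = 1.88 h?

Solving the coupled first-order balances gives C_B(τ) = [k₁/(k₂−k₁)]·C_{A0}·(e^(−k₁τ) − e^(−k₂τ)).
e^(−k₁τ) = e^(−1.40×1.88) = e^(−2.632) = 0.07193; e^(−k₂τ) = e^(−0.2970) = 0.7430.
C_B = 1.40×5.59/(0.158−1.40) × (0.07193−0.7430) = (-6.301)×(-0.6711) = 4.229 mol·L⁻¹.

4.23 mol·L⁻¹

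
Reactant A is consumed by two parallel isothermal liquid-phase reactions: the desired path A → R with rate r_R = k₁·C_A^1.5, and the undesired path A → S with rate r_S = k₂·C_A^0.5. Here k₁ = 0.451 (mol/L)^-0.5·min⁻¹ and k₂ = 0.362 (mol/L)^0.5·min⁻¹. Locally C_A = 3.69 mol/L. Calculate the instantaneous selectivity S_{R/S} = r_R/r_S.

4.60

S_{R/S} = r_R/r_S = (k₁·C_A^1.5)/(k₂·C_A^0.5) = (k₁/k₂)·C_A.
= (0.451×3.690^1.5) / (0.362×3.690^0.5) = 3.197/0.6954 = 4.60.
Since the desired path is higher order in A, keeping C_A high (PFR or concentrated feed) favours R.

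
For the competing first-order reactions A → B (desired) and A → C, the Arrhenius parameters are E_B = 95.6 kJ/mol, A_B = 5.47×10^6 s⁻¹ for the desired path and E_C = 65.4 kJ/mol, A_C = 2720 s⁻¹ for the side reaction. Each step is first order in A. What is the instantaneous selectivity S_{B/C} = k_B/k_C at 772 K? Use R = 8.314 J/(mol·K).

18.2

With equal orders, S_{B/C} = k_B/k_C = (A_B/A_C)·exp[(E_C−E_B)/(RT)].
(E_C−E_B)/(RT) = (65.4−95.6)×10³/(8.314×772) = -30200/6418 = -4.705.
k_B/k_C = (5.47×10^6/2720)·exp(-4.705) = 2011 × 0.009048 = 18.2.
Since E_B > E_C, raising the temperature improves selectivity toward B.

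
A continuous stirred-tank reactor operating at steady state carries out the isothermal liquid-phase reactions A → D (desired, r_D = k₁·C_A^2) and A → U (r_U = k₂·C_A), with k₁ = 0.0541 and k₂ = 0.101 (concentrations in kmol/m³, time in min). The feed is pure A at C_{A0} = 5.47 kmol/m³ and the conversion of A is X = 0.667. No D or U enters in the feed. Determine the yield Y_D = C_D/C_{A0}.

0.329

Exit C_A = C_{A0}(1−X) = 5.47×0.333 = 1.822 kmol/m³.
In a CSTR the entire volume is at exit conditions, so r_D = 0.0541×1.822^2 = 0.1795 and r_U = 0.101×1.822 = 0.1840.
Fraction of consumed A going to D: r_D/(r_D+r_U) = 0.4938.
C_D = 0.4938·C_{A0}·X = 0.4938×5.47×0.667 = 1.80 kmol/m³; Y_D = C_D/C_{A0} = 0.329.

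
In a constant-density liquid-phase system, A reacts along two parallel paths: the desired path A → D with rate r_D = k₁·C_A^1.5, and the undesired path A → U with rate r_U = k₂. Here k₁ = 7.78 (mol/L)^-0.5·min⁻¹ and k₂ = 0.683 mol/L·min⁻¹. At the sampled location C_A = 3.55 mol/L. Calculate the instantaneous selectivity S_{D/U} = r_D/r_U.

S_{D/U} = r_D/r_U = (k₁·C_A^1.5)/(k₂) = (k₁/k₂)·C_A^1.5.
= (7.78×3.550^1.5) / (0.683) = 52.04/0.6830 = 76.2.

76.2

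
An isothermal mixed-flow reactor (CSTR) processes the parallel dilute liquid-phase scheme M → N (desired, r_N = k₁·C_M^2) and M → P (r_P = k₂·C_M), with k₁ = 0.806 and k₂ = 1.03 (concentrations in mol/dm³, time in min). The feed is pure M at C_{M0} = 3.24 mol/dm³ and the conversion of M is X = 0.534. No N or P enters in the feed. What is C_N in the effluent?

0.937 mol/dm³

Exit C_M = C_{M0}(1−X) = 3.24×0.466 = 1.510 mol/dm³.
A CSTR operates uniformly at the exit composition, giving r_N = 1.837 and r_P = 1.555 (each k·C_M^n at C_M = 1.510).
Fraction of consumed M going to N: r_N/(r_N+r_P) = 0.5416.
C_N = 0.5416·C_{M0}·X = 0.5416×3.24×0.534 = 0.937 mol/dm³.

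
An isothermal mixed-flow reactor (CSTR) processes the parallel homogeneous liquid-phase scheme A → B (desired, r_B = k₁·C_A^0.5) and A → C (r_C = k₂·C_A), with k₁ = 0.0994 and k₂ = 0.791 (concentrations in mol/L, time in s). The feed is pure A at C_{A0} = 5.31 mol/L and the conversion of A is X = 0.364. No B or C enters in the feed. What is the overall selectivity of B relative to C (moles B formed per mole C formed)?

Exit C_A = C_{A0}(1−X) = 5.31×0.636 = 3.377 mol/L.
A CSTR operates uniformly at the exit composition, giving r_B = 0.1827 and r_C = 2.671 (each k·C_A^n at C_A = 3.377).
Overall selectivity = C_B/C_C = r_Bτ/(r_Cτ) = r_B/r_C = 0.0684.

0.0684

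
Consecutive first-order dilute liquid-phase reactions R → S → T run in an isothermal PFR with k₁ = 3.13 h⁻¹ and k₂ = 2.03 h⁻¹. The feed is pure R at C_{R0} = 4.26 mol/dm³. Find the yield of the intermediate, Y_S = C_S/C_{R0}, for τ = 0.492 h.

0.438

For first-order series with pure R initially, C_S(τ) = k₁C_{R0}/(k₂−k₁)·(e^(−k₁τ) − e^(−k₂τ)).
e^(−k₁τ) = e^(−3.13×0.492) = e^(−1.540) = 0.2144; e^(−k₂τ) = e^(−0.9988) = 0.3683.
C_S = 3.13×4.26/(2.03−3.13) × (0.2144−0.3683) = (-12.12)×(-0.1539) = 1.866 mol/dm³.
Y_S = C_S/C_{R0} = 1.866/4.26 = 0.438.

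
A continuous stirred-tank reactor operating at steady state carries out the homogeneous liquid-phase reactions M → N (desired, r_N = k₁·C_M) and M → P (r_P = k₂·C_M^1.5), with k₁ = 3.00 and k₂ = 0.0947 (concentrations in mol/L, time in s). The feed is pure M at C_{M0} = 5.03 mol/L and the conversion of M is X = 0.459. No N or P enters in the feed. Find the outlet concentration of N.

Exit C_M = C_{M0}(1−X) = 5.03×0.541 = 2.721 mol/L.
A CSTR operates uniformly at the exit composition, giving r_N = 8.164 and r_P = 0.4251 (each k·C_M^n at C_M = 2.721).
Fraction of consumed M going to N: r_N/(r_N+r_P) = 0.9505.
C_N = 0.9505·C_{M0}·X = 0.9505×5.03×0.459 = 2.19 mol/L.

2.19 mol/L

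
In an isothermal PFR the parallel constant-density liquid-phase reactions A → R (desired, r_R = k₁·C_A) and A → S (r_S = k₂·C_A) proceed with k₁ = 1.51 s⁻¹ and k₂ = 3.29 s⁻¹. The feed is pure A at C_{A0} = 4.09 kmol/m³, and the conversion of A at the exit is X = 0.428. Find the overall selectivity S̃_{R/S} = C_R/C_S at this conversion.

0.459

C_A = C_{A0}(1−X) = 2.339 kmol/m³.
Both paths are first order in A, so the instantaneous fraction to R is constant: dC_R/d(−C_A) = k₁/(k₁+k₂) = 0.3146.
C_R = 0.3146·(C_{A0}−C_A) = 0.3146×1.751 = 0.551 kmol/m³.
C_S = (C_{A0}−C_A)−C_R = 1.200 kmol/m³; S̃_{R/S} = 0.5507/1.200 = 0.459.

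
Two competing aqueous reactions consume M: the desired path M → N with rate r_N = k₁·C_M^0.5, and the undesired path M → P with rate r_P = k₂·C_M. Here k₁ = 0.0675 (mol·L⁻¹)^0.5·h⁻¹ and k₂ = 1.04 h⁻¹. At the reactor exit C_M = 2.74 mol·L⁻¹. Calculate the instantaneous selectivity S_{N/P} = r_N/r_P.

0.0392

S_{N/P} = r_N/r_P = (k₁·C_M^0.5)/(k₂·C_M) = (k₁/k₂)·C_M^-0.5.
= (0.0675×2.740^0.5) / (1.04×2.740) = 0.1117/2.850 = 0.0392.
The undesired path is higher order in M, so low C_M (CSTR or dilute feed) favours N.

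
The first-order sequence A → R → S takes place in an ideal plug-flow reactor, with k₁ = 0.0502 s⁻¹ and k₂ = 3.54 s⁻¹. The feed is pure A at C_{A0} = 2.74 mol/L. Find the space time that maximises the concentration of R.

Setting dC_R/dτ = 0 gives τ_opt = ln(k₂/k₁)/(k₂−k₁).
= ln(3.54/0.0502)/(3.54−0.0502) = ln(70.52)/3.490 = 4.256/3.490 = 1.22 s.

1.22 s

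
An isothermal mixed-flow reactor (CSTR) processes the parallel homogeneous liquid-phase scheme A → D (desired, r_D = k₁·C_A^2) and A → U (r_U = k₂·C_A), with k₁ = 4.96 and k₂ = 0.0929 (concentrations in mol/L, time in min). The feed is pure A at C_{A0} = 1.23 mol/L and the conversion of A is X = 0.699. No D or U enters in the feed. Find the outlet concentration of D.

0.818 mol/L

Exit C_A = C_{A0}(1−X) = 1.23×0.301 = 0.3702 mol/L.
A CSTR operates uniformly at the exit composition, giving r_D = 0.6799 and r_U = 0.03439 (each k·C_A^n at C_A = 0.3702).
Fraction of consumed A going to D: r_D/(r_D+r_U) = 0.9518.
C_D = 0.9518·C_{A0}·X = 0.9518×1.23×0.699 = 0.818 mol/L.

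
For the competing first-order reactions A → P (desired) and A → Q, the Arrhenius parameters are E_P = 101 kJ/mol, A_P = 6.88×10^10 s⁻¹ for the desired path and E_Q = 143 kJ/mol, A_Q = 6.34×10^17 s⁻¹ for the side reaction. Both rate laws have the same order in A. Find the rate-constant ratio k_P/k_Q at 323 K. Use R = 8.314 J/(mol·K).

0.673

With equal orders, S_{P/Q} = k_P/k_Q = (A_P/A_Q)·exp[(E_Q−E_P)/(RT)].
(E_Q−E_P)/(RT) = (143−101)×10³/(8.314×323) = 42000/2685 = 15.64.
k_P/k_Q = (6.88×10^10/6.34×10^17)·exp(15.64) = 1.085×10^-7 × 6.200×10^6 = 0.673.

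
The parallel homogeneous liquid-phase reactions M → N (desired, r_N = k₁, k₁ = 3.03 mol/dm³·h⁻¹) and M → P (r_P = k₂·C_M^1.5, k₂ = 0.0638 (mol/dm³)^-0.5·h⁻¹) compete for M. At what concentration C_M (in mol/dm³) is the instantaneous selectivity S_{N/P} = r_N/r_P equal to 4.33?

4.94 mol/dm³

S_{N/P} = (k₁/k₂)·C_M^-1.5 ⇒ C_M = (S·k₂/k₁)^(1/(-1.5)).
= (4.33×0.0638/3.03)^(-0.6667) = (0.09117)^(-0.6667) = 4.94 mol/dm³.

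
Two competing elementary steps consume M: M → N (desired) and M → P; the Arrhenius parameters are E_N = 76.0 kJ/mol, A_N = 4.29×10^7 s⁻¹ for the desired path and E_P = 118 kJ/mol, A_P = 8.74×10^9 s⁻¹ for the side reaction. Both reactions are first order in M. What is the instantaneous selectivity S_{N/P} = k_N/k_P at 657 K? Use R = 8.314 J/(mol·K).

With equal orders, S_{N/P} = k_N/k_P = (A_N/A_P)·exp[(E_P−E_N)/(RT)].
(E_P−E_N)/(RT) = (118−76.0)×10³/(8.314×657) = 42000/5462 = 7.689.
k_N/k_P = (4.29×10^7/8.74×10^9)·exp(7.689) = 0.004908 × 2184 = 10.7.

10.7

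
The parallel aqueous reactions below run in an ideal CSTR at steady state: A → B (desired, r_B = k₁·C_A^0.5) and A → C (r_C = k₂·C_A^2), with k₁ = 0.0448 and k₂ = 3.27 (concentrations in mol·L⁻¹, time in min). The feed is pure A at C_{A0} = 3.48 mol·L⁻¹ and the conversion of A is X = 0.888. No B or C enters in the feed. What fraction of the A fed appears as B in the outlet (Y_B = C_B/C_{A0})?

Exit C_A = C_{A0}(1−X) = 3.48×0.112 = 0.3898 mol·L⁻¹.
In a CSTR the entire volume is at exit conditions, so r_B = 0.0448×0.3898^0.5 = 0.02797 and r_C = 3.27×0.3898^2 = 0.4968.
Fraction of consumed A going to B: r_B/(r_B+r_C) = 0.05330.
C_B = 0.05330·C_{A0}·X = 0.05330×3.48×0.888 = 0.165 mol·L⁻¹; Y_B = C_B/C_{A0} = 0.0473.

0.0473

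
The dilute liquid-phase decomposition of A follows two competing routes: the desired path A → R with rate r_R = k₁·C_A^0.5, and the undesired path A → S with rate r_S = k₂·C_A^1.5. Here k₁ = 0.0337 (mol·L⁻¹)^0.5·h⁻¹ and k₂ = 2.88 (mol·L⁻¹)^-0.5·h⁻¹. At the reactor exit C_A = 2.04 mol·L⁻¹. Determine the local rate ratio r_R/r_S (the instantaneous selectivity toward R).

S_{R/S} = r_R/r_S = (k₁·C_A^0.5)/(k₂·C_A^1.5) = (k₁/k₂)·C_A⁻¹.
= (0.0337×2.040^0.5) / (2.88×2.040^1.5) = 0.04813/8.391 = 0.00574.
The undesired path is higher order in A, so low C_A (CSTR or dilute feed) favours R.

0.00574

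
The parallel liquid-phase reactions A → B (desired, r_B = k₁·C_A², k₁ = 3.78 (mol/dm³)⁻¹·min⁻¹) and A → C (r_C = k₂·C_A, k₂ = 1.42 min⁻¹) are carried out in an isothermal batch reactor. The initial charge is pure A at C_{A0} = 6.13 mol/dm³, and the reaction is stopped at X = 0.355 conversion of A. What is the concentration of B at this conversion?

2.02 mol/dm³

C_A = C_{A0}(1−X) = 3.954 mol/dm³.
Along a PFR/batch, dC_C/dC_A = −r_C/(r_B+r_C) = −k₂/(k₂+k₁·C_A).
Integrating from C_{A0} to C_A: C_C = (1.42/3.78)·ln[(1.42+3.78·6.13)/(1.42+3.78·3.95)] = 0.3757·ln(24.59/16.37) = 0.1530 mol/dm³.
Then C_B = (C_{A0}−C_A) − C_C = 2.176 − 0.1530 = 2.023 mol/dm³.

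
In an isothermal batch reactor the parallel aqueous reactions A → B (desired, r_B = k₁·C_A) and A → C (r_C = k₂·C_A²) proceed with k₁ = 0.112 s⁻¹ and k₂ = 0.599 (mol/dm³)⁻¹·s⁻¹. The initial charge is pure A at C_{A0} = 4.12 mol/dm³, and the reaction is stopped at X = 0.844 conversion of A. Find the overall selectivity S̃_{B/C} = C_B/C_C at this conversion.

C_A = C_{A0}(1−X) = 0.6427 mol/dm³.
Along a PFR/batch, dC_B/dC_A = −r_B/(r_B+r_C) = −k₁/(k₁+k₂·C_A).
Integrating from C_{A0} to C_A: C_B = (0.112/0.599)·ln[(0.112+0.599·4.12)/(0.112+0.599·0.643)] = 0.1870·ln(2.580/0.4970) = 0.3079 mol/dm³.
C_C = (C_{A0}−C_A)−C_B = 3.169 mol/dm³; S̃_{B/C} = 0.3079/3.169 = 0.0972.

0.0972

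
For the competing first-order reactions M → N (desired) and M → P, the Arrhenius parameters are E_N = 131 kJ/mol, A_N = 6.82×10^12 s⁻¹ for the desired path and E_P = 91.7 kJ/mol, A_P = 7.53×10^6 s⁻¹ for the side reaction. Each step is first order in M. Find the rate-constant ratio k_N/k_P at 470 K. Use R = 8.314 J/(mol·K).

38.8

With equal orders, S_{N/P} = k_N/k_P = (A_N/A_P)·exp[(E_P−E_N)/(RT)].
(E_P−E_N)/(RT) = (91.7−131)×10³/(8.314×470) = -39300/3908 = -10.06.
k_N/k_P = (6.82×10^12/7.53×10^6)·exp(-10.06) = 9.057×10^5 × 4.287×10^-5 = 38.8.
Since E_N > E_P, raising the temperature improves selectivity toward N.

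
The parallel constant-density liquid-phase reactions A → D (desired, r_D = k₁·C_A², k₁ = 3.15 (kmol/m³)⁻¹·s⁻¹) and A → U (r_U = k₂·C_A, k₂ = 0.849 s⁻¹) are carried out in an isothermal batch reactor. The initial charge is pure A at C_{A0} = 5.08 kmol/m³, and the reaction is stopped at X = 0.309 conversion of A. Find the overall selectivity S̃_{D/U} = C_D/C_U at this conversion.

15.8

C_A = C_{A0}(1−X) = 3.510 kmol/m³.
Along a PFR/batch, dC_U/dC_A = −r_U/(r_D+r_U) = −k₂/(k₂+k₁·C_A).
Integrating from C_{A0} to C_A: C_U = (0.849/3.15)·ln[(0.849+3.15·5.08)/(0.849+3.15·3.51)] = 0.2695·ln(16.85/11.91) = 0.09362 kmol/m³.
Then C_D = (C_{A0}−C_A) − C_U = 1.570 − 0.09362 = 1.476 kmol/m³.
S̃_{D/U} = C_D/C_U = 1.476/0.09362 = 15.8.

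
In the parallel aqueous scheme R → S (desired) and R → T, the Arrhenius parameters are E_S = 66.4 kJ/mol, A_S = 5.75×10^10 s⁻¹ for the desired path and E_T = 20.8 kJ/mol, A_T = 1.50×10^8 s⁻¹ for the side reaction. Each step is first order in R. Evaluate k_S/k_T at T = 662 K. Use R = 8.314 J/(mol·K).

With equal orders, S_{S/T} = k_S/k_T = (A_S/A_T)·exp[(E_T−E_S)/(RT)].
(E_T−E_S)/(RT) = (20.8−66.4)×10³/(8.314×662) = -45600/5504 = -8.285.
k_S/k_T = (5.75×10^10/1.50×10^8)·exp(-8.285) = 383.3 × 2.523×10^-4 = 0.0967.

0.0967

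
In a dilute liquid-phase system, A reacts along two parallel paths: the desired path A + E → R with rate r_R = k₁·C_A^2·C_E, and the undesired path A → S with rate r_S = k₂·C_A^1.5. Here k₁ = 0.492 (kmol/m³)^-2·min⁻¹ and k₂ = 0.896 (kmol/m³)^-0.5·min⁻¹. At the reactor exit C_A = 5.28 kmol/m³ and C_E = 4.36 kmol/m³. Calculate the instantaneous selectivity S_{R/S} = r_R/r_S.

5.50

S_{R/S} = r_R/r_S = (k₁·C_A^2·C_E)/(k₂·C_A^1.5) = (k₁/k₂)·C_A^0.5·C_E.
= (0.492×5.280^2×4.360) / (0.896×5.280^1.5) = 59.80/10.87 = 5.50.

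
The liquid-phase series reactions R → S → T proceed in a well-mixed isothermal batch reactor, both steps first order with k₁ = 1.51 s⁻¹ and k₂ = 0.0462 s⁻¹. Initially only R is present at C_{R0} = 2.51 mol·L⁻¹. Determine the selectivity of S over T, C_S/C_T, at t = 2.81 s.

9.43

For first-order series with pure R initially, C_S(t) = k₁C_{R0}/(k₂−k₁)·(e^(−k₁t) − e^(−k₂t)).
e^(−k₁t) = e^(−1.51×2.81) = e^(−4.243) = 0.01436; e^(−k₂t) = e^(−0.1298) = 0.8783.
C_S = 1.51×2.51/(0.0462−1.51) × (0.01436−0.8783) = (-2.589)×(-0.8639) = 2.237 mol·L⁻¹.
C_R = C_{R0}e^(−k₁t) = 0.03605 mol·L⁻¹, so C_T = C_{R0}−C_R−C_S = 0.2372 mol·L⁻¹; C_S/C_T = 9.43.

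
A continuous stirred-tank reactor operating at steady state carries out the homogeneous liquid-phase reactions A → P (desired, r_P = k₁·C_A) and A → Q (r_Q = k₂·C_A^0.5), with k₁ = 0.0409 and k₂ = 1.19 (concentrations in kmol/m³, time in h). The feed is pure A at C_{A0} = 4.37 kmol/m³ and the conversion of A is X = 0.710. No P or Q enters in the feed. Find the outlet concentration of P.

0.116 kmol/m³

Exit C_A = C_{A0}(1−X) = 4.37×0.290 = 1.267 kmol/m³.
Rates in a CSTR are evaluated at the outlet concentration: r_P = 0.0409×1.267 = 0.05183, r_Q = 1.19×1.267^0.5 = 1.340.
Fraction of consumed A going to P: r_P/(r_P+r_Q) = 0.03725.
C_P = 0.03725·C_{A0}·X = 0.03725×4.37×0.710 = 0.116 kmol/m³.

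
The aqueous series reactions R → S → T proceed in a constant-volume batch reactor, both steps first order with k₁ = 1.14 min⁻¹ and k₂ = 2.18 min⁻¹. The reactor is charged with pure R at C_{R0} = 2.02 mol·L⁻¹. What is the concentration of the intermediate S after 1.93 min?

0.212 mol·L⁻¹

The intermediate concentration in a first-order A→B→C sequence is C_S = k₁C_{R0}(e^(−k₁t) − e^(−k₂t))/(k₂−k₁).
e^(−k₁t) = e^(−1.14×1.93) = e^(−2.200) = 0.1108; e^(−k₂t) = e^(−4.207) = 0.01489.
C_S = 1.14×2.02/(2.18−1.14) × (0.1108−0.01489) = 2.214×0.09590 = 0.2123 mol·L⁻¹.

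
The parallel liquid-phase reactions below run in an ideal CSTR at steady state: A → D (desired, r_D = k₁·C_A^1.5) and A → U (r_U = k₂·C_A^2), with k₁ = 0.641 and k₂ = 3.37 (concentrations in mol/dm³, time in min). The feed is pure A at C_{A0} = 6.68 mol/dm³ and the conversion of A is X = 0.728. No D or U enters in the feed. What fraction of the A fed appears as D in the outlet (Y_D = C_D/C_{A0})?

0.0900

Exit C_A = C_{A0}(1−X) = 6.68×0.272 = 1.817 mol/dm³.
Rates in a CSTR are evaluated at the outlet concentration: r_D = 0.641×1.817^1.5 = 1.570, r_U = 3.37×1.817^2 = 11.13.
Fraction of consumed A going to D: r_D/(r_D+r_U) = 0.1237.
C_D = 0.1237·C_{A0}·X = 0.1237×6.68×0.728 = 0.601 mol/dm³; Y_D = C_D/C_{A0} = 0.0900.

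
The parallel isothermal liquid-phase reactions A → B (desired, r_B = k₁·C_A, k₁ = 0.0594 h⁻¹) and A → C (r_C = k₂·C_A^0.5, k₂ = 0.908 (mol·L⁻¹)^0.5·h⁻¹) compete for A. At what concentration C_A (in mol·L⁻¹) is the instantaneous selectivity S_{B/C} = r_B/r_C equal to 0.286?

S_{B/C} = (k₁/k₂)·C_A^0.5 ⇒ C_A = (S·k₂/k₁)^(2).
= (0.286×0.908/0.0594)^(2) = (4.372)^(2) = 19.1 mol·L⁻¹.

19.1 mol·L⁻¹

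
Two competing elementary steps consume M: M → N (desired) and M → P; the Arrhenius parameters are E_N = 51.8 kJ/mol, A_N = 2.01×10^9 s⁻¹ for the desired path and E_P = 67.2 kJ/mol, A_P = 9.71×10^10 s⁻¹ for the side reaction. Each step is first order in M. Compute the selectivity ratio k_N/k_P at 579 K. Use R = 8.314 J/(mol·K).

0.507

k_N/k_P = (A_N/A_P)·exp[−(E_N−E_P)/(RT)] = (A_N/A_P)·exp[(E_P−E_N)/(RT)].
(E_P−E_N)/(RT) = (67.2−51.8)×10³/(8.314×579) = 15400/4814 = 3.199.
k_N/k_P = (2.01×10^9/9.71×10^10)·exp(3.199) = 0.02070 × 24.51 = 0.507.
Since E_N < E_P, lowering the temperature improves selectivity toward N.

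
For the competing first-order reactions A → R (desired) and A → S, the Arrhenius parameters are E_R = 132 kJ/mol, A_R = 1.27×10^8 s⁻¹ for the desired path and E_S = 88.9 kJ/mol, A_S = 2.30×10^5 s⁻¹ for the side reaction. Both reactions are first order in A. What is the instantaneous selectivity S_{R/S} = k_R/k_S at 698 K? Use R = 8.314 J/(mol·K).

0.329

Since both paths have the same order in A, the concentration cancels and S_{R/S} = k_R/k_S = (A_R/A_S)·exp[(E_S−E_R)/(RT)].
(E_S−E_R)/(RT) = (88.9−132)×10³/(8.314×698) = -43100/5803 = -7.427.
k_R/k_S = (1.27×10^8/2.30×10^5)·exp(-7.427) = 552.2 × 5.950×10^-4 = 0.329.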